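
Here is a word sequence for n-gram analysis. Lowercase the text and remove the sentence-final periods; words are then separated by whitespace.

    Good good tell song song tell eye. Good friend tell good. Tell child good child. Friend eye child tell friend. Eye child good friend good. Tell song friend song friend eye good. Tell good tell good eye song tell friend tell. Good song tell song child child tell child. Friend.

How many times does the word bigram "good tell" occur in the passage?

Scanning the 49 overlapping bigram windows for "good tell":
  position 2–3: good tell
  position 11–12: good tell
  position 25–26: good tell
  position 32–33: good tell
  position 34–35: good tell

5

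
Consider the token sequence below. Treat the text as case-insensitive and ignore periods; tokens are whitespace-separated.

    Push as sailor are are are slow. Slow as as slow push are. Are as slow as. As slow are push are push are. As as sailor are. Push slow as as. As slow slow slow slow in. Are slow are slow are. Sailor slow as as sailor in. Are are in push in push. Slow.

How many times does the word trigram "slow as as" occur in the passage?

4

Scanning the 54 overlapping trigram windows for "slow as as":
  position 8–10: slow as as
  position 16–18: slow as as
  position 30–32: slow as as
  position 45–47: slow as as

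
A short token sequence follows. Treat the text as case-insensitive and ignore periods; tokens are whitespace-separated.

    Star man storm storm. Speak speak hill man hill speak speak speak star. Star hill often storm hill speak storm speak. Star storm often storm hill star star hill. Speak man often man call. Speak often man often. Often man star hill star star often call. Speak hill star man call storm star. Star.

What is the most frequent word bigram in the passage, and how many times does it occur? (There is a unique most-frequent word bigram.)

Bigram frequencies (highest first):
  star star: 4
  speak speak: 3
  hill speak: 3
  star hill: 3
  hill star: 3
  often man: 3
  … (25 more, each ≤ 2)

"star star", 4 times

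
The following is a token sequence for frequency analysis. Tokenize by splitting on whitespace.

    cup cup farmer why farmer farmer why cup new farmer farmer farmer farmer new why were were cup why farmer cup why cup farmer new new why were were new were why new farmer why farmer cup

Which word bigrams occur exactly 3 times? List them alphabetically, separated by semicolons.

farmer why; why farmer

Bigram counts meeting the condition (exactly 3 times):
  farmer why: 3
  why farmer: 3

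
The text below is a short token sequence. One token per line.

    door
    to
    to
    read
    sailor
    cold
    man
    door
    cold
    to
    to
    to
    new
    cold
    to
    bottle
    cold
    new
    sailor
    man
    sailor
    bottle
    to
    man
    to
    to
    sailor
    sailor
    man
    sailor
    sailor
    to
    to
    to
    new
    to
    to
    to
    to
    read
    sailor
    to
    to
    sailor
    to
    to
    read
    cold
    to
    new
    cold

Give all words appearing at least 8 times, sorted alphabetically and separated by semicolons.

sailor; to

Unigram counts meeting the condition (at least 8 times):
  sailor: 9
  to: 21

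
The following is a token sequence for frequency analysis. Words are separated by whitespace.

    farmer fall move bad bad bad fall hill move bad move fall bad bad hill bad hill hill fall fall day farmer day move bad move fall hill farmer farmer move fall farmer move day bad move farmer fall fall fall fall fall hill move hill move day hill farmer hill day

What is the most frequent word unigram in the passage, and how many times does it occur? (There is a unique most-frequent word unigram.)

Unigram frequencies (highest first):
  fall: 12
  move: 10
  bad: 9
  hill: 9
  farmer: 7
  day: 5

"fall", 12 times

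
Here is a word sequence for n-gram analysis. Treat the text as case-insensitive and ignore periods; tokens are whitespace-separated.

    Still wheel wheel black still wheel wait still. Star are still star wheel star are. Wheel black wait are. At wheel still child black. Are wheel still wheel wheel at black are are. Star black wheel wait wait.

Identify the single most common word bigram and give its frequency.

"still wheel", 3 times

Bigram frequencies (highest first):
  still wheel: 3
  wheel wheel: 2
  wheel black: 2
  wheel wait: 2
  still star: 2
  star are: 2
  … (21 more, each ≤ 2)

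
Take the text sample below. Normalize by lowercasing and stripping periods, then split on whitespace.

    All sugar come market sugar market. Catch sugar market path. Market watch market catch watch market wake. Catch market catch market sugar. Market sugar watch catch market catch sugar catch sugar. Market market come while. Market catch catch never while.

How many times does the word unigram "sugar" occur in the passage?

7

Scanning the 40 tokens for "sugar":
  position 2: sugar
  position 5: sugar
  position 8: sugar
  position 22: sugar
  position 24: sugar
  position 29: sugar
  position 31: sugar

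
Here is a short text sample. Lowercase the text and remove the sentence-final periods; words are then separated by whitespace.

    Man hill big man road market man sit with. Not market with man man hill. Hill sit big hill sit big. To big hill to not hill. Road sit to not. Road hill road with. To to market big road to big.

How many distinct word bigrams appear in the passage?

34

42 tokens → 41 bigram windows in total.
Repeated bigrams (each contributes count−1 duplicates):
  big hill: 2
  hill road: 2
  hill sit: 2
  man hill: 2
  sit big: 2
  to big: 2
  to not: 2
7 duplicate windows → 41 − 7 = 34 distinct.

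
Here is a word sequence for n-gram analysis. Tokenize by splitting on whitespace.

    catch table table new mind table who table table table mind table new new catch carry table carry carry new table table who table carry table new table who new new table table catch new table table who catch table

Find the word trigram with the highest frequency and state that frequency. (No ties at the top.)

Trigram frequencies (highest first):
  new table table: 3
  table who table: 2
  table table who: 2
  catch table table: 1
  table table new: 1
  table new mind: 1
  … (28 more, each ≤ 1)

"new table table", 3 times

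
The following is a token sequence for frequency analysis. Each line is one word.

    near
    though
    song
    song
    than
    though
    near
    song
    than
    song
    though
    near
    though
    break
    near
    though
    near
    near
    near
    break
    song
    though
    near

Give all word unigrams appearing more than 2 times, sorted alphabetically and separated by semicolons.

Unigram counts meeting the condition (more than 2 times):
  near: 8
  song: 5
  though: 6

near; song; though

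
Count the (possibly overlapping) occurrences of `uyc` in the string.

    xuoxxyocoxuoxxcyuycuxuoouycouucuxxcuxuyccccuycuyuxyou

4

Sliding a length-3 window over the 53 characters (51 positions):
  position 17–19: uyc
  position 25–27: uyc
  position 38–40: uyc
  position 44–46: uyc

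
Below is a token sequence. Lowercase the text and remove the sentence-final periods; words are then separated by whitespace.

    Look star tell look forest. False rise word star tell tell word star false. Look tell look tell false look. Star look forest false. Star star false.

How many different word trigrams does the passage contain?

24

27 tokens → 25 trigram windows in total.
Repeated trigrams (each contributes count−1 duplicates):
  look forest false: 2
1 duplicate windows → 25 − 1 = 24 distinct.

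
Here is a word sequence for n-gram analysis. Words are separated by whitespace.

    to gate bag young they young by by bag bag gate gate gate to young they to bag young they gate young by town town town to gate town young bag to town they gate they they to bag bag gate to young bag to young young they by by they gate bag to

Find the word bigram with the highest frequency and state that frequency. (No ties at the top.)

"young they", 4 times

Bigram frequencies (highest first):
  young they: 4
  to young: 3
  they gate: 3
  bag to: 3
  to gate: 2
  gate bag: 2
  … (25 more, each ≤ 2)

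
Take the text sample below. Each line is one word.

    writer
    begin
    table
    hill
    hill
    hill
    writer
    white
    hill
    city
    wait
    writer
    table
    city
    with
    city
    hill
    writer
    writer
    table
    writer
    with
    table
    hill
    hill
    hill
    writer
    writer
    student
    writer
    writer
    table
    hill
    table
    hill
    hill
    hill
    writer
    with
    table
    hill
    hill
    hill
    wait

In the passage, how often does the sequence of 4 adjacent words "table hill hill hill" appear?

4

Scanning the 41 overlapping 4-gram windows for "table hill hill hill":
  position 3–6: table hill hill hill
  position 23–26: table hill hill hill
  position 34–37: table hill hill hill
  position 40–43: table hill hill hill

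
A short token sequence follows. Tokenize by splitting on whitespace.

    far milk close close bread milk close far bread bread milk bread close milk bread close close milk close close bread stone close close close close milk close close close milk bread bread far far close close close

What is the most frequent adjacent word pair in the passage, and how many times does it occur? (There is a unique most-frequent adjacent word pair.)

"close close", 10 times

Bigram frequencies (highest first):
  close close: 10
  milk close: 4
  close milk: 4
  milk bread: 3
  close bread: 2
  bread milk: 2
  … (10 more, each ≤ 2)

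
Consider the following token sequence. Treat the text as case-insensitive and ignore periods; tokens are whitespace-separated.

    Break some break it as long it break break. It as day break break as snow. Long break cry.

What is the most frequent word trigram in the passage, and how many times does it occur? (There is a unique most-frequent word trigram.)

"break it as", 2 times

Trigram frequencies (highest first):
  break it as: 2
  break some break: 1
  some break it: 1
  it as long: 1
  as long it: 1
  long it break: 1
  … (10 more, each ≤ 1)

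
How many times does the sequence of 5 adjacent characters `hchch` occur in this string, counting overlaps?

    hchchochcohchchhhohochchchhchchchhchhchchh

6

Sliding a length-5 window over the 42 characters (38 positions):
  position 1–5: hchch
  position 11–15: hchch
  position 22–26: hchch
  position 27–31: hchch
  position 29–33: hchch
  position 37–41: hchch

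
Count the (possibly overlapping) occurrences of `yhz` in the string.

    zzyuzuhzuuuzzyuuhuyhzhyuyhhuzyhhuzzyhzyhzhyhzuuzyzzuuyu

4

Sliding a length-3 window over the 55 characters (53 positions):
  position 19–21: yhz
  position 36–38: yhz
  position 39–41: yhz
  position 43–45: yhz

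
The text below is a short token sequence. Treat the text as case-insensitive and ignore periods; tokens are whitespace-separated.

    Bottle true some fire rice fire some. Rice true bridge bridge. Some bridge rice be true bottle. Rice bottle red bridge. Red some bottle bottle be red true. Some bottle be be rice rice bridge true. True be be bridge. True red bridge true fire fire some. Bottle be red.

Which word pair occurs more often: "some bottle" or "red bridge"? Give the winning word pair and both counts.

"some bottle": 3 occurrences
"red bridge": 2 occurrences

"some bottle" (3 vs 2)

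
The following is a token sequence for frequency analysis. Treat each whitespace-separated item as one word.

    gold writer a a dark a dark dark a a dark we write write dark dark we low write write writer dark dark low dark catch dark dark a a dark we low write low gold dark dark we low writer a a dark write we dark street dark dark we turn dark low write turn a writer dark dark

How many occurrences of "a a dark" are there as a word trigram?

Scanning the 58 overlapping trigram windows for "a a dark":
  position 3–5: a a dark
  position 9–11: a a dark
  position 29–31: a a dark
  position 42–44: a a dark

4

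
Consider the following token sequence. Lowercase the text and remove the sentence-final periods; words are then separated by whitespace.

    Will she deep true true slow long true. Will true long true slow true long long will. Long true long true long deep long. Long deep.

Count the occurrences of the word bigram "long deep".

2

Scanning the 25 overlapping bigram windows for "long deep":
  position 22–23: long deep
  position 25–26: long deep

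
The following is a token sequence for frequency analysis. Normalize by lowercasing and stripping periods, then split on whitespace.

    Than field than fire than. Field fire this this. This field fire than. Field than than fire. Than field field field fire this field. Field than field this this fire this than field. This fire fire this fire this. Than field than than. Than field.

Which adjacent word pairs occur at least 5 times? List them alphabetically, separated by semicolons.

fire this; than field

Bigram counts meeting the condition (at least 5 times):
  fire this: 5
  than field: 8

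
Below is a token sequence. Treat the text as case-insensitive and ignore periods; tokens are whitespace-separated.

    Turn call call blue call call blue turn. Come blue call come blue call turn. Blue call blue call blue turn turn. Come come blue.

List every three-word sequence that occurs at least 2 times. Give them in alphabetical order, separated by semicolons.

blue call blue; call blue call; call blue turn; call call blue; come blue call

Trigram counts meeting the condition (at least 2 times):
  blue call blue: 2
  call blue call: 2
  call blue turn: 2
  call call blue: 2
  come blue call: 2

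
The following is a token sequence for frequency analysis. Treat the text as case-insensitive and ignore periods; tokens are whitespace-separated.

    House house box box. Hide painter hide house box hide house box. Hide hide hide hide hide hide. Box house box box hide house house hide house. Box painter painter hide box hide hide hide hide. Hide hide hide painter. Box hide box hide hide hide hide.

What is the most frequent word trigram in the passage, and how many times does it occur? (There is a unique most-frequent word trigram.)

Trigram frequencies (highest first):
  hide hide hide: 11
  hide house box: 3
  box hide hide: 3
  house box box: 2
  box box hide: 2
  house box hide: 2
  … (20 more, each ≤ 2)

"hide hide hide", 11 times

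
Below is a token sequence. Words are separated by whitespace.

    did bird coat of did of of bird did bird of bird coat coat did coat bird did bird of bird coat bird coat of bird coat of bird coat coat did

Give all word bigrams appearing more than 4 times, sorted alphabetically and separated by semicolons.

Bigram counts meeting the condition (more than 4 times):
  bird coat: 6
  of bird: 5

bird coat; of bird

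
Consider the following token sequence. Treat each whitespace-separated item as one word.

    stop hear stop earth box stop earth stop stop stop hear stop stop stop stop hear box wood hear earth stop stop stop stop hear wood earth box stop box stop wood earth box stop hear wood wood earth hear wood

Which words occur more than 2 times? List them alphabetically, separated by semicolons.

box; earth; hear; stop; wood

Unigram counts meeting the condition (more than 2 times):
  box: 5
  earth: 6
  hear: 7
  stop: 17
  wood: 6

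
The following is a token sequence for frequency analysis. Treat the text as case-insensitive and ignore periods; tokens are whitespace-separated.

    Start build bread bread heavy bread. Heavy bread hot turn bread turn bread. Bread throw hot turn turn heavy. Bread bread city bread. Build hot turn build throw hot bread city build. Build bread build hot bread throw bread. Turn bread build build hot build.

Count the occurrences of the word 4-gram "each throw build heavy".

0

Scanning the 42 overlapping 4-gram windows for "each throw build heavy":
  (none found)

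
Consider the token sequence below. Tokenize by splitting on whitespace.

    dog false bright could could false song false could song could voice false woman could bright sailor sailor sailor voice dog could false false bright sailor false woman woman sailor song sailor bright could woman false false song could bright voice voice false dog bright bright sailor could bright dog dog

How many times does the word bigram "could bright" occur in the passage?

3

Scanning the 50 overlapping bigram windows for "could bright":
  position 15–16: could bright
  position 39–40: could bright
  position 48–49: could bright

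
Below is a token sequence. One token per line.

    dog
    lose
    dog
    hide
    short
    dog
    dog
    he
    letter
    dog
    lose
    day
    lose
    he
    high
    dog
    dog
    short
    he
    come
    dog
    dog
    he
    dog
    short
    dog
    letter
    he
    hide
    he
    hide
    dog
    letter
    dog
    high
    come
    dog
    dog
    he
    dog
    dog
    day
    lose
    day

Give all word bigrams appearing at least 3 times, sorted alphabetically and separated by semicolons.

Bigram counts meeting the condition (at least 3 times):
  dog dog: 5
  dog he: 3

dog dog; dog he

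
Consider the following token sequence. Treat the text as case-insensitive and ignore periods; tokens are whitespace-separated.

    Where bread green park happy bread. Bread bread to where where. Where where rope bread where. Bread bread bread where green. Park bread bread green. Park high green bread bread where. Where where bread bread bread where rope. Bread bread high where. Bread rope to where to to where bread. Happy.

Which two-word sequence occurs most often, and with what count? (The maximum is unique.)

Bigram frequencies (highest first):
  bread bread: 9
  where bread: 5
  where where: 5
  bread where: 4
  green park: 3
  to where: 3
  … (18 more, each ≤ 2)

"bread bread", 9 times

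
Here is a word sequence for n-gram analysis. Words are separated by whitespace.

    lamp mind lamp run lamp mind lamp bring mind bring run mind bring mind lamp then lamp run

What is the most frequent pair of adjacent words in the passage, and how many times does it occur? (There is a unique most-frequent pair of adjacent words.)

"mind lamp", 3 times

Bigram frequencies (highest first):
  mind lamp: 3
  lamp mind: 2
  lamp run: 2
  bring mind: 2
  mind bring: 2
  run lamp: 1
  … (5 more, each ≤ 1)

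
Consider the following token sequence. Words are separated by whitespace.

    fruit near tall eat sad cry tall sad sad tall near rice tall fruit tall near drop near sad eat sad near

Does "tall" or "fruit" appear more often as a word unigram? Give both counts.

"tall" (5 vs 2)

"tall": 5 occurrences
"fruit": 2 occurrences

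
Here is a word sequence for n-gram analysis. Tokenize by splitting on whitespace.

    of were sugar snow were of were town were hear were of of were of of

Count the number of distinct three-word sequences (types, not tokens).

16 tokens → 14 trigram windows in total.
Repeated trigrams (each contributes count−1 duplicates):
  were of of: 2
1 duplicate windows → 14 − 1 = 13 distinct.

13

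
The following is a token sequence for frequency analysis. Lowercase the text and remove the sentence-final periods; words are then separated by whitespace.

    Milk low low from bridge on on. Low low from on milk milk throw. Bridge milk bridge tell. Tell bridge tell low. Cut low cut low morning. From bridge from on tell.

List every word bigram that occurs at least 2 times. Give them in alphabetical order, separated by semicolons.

Bigram counts meeting the condition (at least 2 times):
  bridge tell: 2
  cut low: 2
  from bridge: 2
  from on: 2
  low cut: 2
  low from: 2
  low low: 2

bridge tell; cut low; from bridge; from on; low cut; low from; low low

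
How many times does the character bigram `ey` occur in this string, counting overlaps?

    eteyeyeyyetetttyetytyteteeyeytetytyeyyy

6

Sliding a length-2 window over the 39 characters (38 positions):
  position 3–4: ey
  position 5–6: ey
  position 7–8: ey
  position 26–27: ey
  position 28–29: ey
  position 36–37: ey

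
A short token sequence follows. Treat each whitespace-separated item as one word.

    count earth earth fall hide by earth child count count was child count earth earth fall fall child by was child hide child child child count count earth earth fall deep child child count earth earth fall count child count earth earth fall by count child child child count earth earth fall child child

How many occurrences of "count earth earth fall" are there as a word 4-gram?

Scanning the 51 overlapping 4-gram windows for "count earth earth fall":
  position 1–4: count earth earth fall
  position 13–16: count earth earth fall
  position 27–30: count earth earth fall
  position 34–37: count earth earth fall
  position 40–43: count earth earth fall
  position 49–52: count earth earth fall

6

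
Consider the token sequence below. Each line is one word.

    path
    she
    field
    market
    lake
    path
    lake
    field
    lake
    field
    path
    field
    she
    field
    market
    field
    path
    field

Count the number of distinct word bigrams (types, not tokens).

12

18 tokens → 17 bigram windows in total.
Repeated bigrams (each contributes count−1 duplicates):
  field market: 2
  field path: 2
  lake field: 2
  path field: 2
  she field: 2
5 duplicate windows → 17 − 5 = 12 distinct.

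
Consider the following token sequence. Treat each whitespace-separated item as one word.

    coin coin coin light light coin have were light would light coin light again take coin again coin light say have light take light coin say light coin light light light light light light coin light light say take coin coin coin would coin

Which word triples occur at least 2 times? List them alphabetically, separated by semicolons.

Trigram counts meeting the condition (at least 2 times):
  coin coin coin: 2
  coin light light: 3
  light coin light: 3
  light light coin: 2
  light light light: 4

coin coin coin; coin light light; light coin light; light light coin; light light light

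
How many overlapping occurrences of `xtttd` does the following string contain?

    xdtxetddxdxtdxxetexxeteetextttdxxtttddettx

2

Sliding a length-5 window over the 42 characters (38 positions):
  position 27–31: xtttd
  position 33–37: xtttd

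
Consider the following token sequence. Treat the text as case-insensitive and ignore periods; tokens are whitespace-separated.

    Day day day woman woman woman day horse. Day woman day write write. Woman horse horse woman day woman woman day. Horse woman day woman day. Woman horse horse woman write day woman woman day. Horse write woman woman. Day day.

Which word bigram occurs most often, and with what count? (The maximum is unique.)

Bigram frequencies (highest first):
  woman day: 8
  day woman: 6
  woman woman: 5
  day day: 3
  day horse: 3
  horse woman: 3
  … (9 more, each ≤ 2)

"woman day", 8 times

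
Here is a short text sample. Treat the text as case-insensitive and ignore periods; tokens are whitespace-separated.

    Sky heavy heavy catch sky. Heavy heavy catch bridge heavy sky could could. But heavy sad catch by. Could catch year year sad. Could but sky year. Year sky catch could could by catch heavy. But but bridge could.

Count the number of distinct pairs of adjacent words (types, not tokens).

32

39 tokens → 38 bigram windows in total.
Repeated bigrams (each contributes count−1 duplicates):
  could but: 2
  could could: 2
  heavy catch: 2
  heavy heavy: 2
  sky heavy: 2
  year year: 2
6 duplicate windows → 38 − 6 = 32 distinct.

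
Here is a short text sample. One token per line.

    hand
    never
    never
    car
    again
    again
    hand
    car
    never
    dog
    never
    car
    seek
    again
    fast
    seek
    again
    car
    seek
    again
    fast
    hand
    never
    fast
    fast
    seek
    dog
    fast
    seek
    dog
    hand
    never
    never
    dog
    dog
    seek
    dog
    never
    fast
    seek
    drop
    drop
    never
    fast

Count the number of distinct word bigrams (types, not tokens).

26

44 tokens → 43 bigram windows in total.
Repeated bigrams (each contributes count−1 duplicates):
  fast seek: 4
  hand never: 3
  never fast: 3
  seek again: 3
  seek dog: 3
  again fast: 2
  car seek: 2
  dog never: 2
  … (3 more repeated)
17 duplicate windows → 43 − 17 = 26 distinct.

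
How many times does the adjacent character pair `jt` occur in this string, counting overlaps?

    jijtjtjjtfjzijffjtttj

Sliding a length-2 window over the 21 characters (20 positions):
  position 3–4: jt
  position 5–6: jt
  position 8–9: jt
  position 17–18: jt

4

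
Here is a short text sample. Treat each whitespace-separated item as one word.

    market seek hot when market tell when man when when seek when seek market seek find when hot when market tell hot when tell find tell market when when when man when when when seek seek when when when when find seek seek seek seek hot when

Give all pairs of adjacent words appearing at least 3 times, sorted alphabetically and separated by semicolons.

Bigram counts meeting the condition (at least 3 times):
  hot when: 4
  seek seek: 4
  when seek: 3
  when when: 8

hot when; seek seek; when seek; when when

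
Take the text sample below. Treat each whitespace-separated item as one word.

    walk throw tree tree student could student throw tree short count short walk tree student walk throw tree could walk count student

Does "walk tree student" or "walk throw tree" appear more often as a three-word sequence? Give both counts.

"walk tree student": 1 occurrence
"walk throw tree": 2 occurrences

"walk throw tree" (2 vs 1)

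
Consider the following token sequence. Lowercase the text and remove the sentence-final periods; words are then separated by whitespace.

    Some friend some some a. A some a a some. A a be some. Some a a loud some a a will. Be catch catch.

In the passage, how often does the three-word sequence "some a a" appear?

Scanning the 23 overlapping trigram windows for "some a a":
  position 4–6: some a a
  position 7–9: some a a
  position 10–12: some a a
  position 15–17: some a a
  position 19–21: some a a

5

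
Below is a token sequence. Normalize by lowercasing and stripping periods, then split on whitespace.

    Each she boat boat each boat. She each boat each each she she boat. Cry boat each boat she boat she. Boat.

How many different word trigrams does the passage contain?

22 tokens → 20 trigram windows in total.
Repeated trigrams (each contributes count−1 duplicates):
  boat each boat: 2
  boat she boat: 2
  each boat she: 2
3 duplicate windows → 20 − 3 = 17 distinct.

17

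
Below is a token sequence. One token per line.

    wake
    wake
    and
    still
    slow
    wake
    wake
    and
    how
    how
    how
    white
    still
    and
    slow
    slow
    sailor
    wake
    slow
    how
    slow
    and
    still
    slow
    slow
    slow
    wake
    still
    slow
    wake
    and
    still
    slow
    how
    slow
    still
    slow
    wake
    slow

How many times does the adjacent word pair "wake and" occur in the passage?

3

Scanning the 38 overlapping bigram windows for "wake and":
  position 2–3: wake and
  position 7–8: wake and
  position 30–31: wake and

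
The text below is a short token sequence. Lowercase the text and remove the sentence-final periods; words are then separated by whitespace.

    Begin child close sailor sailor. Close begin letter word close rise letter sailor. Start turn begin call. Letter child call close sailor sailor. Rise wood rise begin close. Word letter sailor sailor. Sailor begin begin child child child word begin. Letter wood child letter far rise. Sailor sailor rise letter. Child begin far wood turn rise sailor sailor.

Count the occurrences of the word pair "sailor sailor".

Scanning the 57 overlapping bigram windows for "sailor sailor":
  position 4–5: sailor sailor
  position 22–23: sailor sailor
  position 31–32: sailor sailor
  position 32–33: sailor sailor
  position 47–48: sailor sailor
  position 57–58: sailor sailor

6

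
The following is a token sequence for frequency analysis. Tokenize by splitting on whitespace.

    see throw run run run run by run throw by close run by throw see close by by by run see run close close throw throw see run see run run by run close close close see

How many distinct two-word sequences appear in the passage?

21

37 tokens → 36 bigram windows in total.
Repeated bigrams (each contributes count−1 duplicates):
  run run: 4
  by run: 3
  close close: 3
  run by: 3
  see run: 3
  by by: 2
  run close: 2
  run see: 2
  … (1 more repeated)
15 duplicate windows → 36 − 15 = 21 distinct.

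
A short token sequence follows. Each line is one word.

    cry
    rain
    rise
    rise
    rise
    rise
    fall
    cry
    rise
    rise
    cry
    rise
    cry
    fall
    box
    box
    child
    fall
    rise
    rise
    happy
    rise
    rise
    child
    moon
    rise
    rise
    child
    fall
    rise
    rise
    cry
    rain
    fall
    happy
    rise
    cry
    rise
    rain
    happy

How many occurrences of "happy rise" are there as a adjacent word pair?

Scanning the 39 overlapping bigram windows for "happy rise":
  position 21–22: happy rise
  position 35–36: happy rise

2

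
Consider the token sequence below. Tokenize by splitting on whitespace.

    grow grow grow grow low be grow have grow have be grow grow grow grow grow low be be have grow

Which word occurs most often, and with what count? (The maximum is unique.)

Unigram frequencies (highest first):
  grow: 12
  be: 4
  have: 3
  low: 2

"grow", 12 times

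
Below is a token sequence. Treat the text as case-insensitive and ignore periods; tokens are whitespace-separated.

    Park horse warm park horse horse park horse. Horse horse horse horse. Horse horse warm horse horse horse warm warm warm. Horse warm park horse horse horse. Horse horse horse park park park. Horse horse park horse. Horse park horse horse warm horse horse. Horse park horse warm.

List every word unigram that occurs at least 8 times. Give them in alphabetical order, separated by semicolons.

horse; park; warm

Unigram counts meeting the condition (at least 8 times):
  horse: 30
  park: 10
  warm: 8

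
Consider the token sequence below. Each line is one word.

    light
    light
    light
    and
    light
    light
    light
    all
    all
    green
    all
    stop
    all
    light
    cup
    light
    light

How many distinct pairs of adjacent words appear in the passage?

12

17 tokens → 16 bigram windows in total.
Repeated bigrams (each contributes count−1 duplicates):
  light light: 5
4 duplicate windows → 16 − 4 = 12 distinct.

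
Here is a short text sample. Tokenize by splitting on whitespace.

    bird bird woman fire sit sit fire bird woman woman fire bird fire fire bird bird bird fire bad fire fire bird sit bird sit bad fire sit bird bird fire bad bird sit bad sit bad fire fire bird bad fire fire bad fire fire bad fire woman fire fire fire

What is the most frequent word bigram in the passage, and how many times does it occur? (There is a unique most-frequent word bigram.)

Bigram frequencies (highest first):
  fire fire: 7
  bad fire: 6
  fire bird: 5
  bird bird: 4
  fire bad: 4
  woman fire: 3
  … (13 more, each ≤ 3)

"fire fire", 7 times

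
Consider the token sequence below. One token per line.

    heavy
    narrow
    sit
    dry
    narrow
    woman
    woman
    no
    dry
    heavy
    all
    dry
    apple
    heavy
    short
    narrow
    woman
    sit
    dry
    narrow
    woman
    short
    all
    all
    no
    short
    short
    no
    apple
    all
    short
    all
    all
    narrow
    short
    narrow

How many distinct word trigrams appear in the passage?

31

36 tokens → 34 trigram windows in total.
Repeated trigrams (each contributes count−1 duplicates):
  dry narrow woman: 2
  short all all: 2
  sit dry narrow: 2
3 duplicate windows → 34 − 3 = 31 distinct.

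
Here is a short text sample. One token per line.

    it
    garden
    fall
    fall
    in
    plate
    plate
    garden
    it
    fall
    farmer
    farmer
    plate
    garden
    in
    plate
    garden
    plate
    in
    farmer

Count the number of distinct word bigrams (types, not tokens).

16

20 tokens → 19 bigram windows in total.
Repeated bigrams (each contributes count−1 duplicates):
  plate garden: 3
  in plate: 2
3 duplicate windows → 19 − 3 = 16 distinct.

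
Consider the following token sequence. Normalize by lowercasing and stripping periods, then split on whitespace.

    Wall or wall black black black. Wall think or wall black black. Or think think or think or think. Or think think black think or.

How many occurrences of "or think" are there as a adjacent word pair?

4

Scanning the 24 overlapping bigram windows for "or think":
  position 13–14: or think
  position 16–17: or think
  position 18–19: or think
  position 20–21: or think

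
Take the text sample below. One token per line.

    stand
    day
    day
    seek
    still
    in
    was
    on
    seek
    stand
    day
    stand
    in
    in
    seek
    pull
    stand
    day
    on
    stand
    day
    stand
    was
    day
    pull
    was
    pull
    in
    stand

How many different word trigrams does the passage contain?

26

29 tokens → 27 trigram windows in total.
Repeated trigrams (each contributes count−1 duplicates):
  stand day stand: 2
1 duplicate windows → 27 − 1 = 26 distinct.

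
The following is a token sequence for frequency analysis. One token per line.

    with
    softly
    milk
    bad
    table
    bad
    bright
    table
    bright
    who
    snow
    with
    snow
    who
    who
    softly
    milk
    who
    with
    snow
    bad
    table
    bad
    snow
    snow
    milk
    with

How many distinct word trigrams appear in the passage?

24

27 tokens → 25 trigram windows in total.
Repeated trigrams (each contributes count−1 duplicates):
  bad table bad: 2
1 duplicate windows → 25 − 1 = 24 distinct.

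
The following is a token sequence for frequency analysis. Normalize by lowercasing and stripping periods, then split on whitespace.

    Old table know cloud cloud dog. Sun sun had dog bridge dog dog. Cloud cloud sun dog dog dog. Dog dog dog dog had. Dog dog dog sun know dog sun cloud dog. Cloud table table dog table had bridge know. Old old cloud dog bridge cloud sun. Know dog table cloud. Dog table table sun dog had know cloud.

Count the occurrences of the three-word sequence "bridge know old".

1

Scanning the 58 overlapping trigram windows for "bridge know old":
  position 40–42: bridge know old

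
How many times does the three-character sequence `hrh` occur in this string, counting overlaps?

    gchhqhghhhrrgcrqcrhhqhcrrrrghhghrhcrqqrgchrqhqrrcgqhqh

1

Sliding a length-3 window over the 54 characters (52 positions):
  position 32–34: hrh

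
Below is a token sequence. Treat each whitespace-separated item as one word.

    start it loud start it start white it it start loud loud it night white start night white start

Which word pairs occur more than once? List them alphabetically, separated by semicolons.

Bigram counts meeting the condition (more than once):
  it start: 2
  night white: 2
  start it: 2
  white start: 2

it start; night white; start it; white start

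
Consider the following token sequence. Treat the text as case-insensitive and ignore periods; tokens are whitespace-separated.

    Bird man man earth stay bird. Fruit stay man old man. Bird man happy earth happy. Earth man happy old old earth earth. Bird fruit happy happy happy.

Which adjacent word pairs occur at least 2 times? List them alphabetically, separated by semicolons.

Bigram counts meeting the condition (at least 2 times):
  bird fruit: 2
  bird man: 2
  happy earth: 2
  happy happy: 2
  man happy: 2

bird fruit; bird man; happy earth; happy happy; man happy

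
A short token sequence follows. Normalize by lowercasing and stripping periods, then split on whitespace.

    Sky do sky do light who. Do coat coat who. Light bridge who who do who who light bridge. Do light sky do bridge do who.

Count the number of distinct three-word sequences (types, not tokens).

26 tokens → 24 trigram windows in total.
Repeated trigrams (each contributes count−1 duplicates):
  who light bridge: 2
1 duplicate windows → 24 − 1 = 23 distinct.

23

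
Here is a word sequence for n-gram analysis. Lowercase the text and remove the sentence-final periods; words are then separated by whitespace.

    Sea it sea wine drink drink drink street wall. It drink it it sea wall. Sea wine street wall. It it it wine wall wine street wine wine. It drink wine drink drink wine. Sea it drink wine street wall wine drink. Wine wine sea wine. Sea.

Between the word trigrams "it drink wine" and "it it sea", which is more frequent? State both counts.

"it drink wine" (2 vs 1)

"it drink wine": 2 occurrences
"it it sea": 1 occurrence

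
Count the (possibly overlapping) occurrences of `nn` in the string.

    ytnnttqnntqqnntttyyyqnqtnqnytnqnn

4

Sliding a length-2 window over the 33 characters (32 positions):
  position 3–4: nn
  position 8–9: nn
  position 13–14: nn
  position 32–33: nn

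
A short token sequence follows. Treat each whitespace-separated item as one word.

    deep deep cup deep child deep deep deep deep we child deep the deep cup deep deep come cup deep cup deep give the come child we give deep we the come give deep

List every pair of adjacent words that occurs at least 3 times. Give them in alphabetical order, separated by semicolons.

cup deep; deep cup; deep deep

Bigram counts meeting the condition (at least 3 times):
  cup deep: 4
  deep cup: 3
  deep deep: 5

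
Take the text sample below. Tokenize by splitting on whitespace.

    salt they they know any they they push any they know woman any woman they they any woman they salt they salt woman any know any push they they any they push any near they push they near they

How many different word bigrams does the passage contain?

39 tokens → 38 bigram windows in total.
Repeated bigrams (each contributes count−1 duplicates):
  they they: 4
  any they: 3
  they push: 3
  any woman: 2
  know any: 2
  near they: 2
  push any: 2
  push they: 2
  … (6 more repeated)
18 duplicate windows → 38 − 18 = 20 distinct.

20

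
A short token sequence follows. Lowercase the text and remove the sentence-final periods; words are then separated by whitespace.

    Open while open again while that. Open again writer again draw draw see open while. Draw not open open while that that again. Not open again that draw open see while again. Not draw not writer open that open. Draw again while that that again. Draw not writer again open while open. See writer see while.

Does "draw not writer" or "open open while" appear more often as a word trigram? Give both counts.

"draw not writer": 2 occurrences
"open open while": 1 occurrence

"draw not writer" (2 vs 1)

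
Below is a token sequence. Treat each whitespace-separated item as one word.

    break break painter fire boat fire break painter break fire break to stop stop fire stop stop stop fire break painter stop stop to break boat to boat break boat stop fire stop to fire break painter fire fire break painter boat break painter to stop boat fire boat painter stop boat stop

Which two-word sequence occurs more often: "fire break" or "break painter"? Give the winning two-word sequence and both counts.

"break painter" (6 vs 5)

"fire break": 5 occurrences
"break painter": 6 occurrences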